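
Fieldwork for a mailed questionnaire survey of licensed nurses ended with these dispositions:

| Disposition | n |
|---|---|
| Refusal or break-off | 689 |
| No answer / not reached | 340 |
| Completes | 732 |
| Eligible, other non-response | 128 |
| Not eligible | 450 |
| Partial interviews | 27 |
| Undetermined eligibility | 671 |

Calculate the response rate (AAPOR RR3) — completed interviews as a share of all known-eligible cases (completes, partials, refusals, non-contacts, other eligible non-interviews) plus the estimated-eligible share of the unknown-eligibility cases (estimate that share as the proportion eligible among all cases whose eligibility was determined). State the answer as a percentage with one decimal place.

29.8%

Num: 732
Known eligible: 732 + 27 + 689 + 340 + 128 = 1916
e = 1916 / (1916 + 450) = 1916 / 2366 = 0.8098
Estimated eligible among unknowns: 0.8098 × 671 = 543.38
Denom: 1916 + 543.38 = 2459.38
RR3 = 732 / 2459.38 = 0.2976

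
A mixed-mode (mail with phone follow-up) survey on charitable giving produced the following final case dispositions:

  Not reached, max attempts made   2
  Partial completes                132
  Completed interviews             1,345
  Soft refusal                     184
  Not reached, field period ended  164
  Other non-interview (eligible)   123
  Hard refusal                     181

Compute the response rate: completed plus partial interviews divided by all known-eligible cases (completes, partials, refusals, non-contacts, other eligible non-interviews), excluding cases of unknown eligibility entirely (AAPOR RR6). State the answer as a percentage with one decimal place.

69.3%

Declined to participate = 181 + 184 = 365
No contact after all attempts = 164 + 2 = 166
Numerator: 1345 + 132 = 1477
Base: 1345 + 132 + 365 + 166 + 123 = 2131
RR6 = 1477 / 2131 = 0.6931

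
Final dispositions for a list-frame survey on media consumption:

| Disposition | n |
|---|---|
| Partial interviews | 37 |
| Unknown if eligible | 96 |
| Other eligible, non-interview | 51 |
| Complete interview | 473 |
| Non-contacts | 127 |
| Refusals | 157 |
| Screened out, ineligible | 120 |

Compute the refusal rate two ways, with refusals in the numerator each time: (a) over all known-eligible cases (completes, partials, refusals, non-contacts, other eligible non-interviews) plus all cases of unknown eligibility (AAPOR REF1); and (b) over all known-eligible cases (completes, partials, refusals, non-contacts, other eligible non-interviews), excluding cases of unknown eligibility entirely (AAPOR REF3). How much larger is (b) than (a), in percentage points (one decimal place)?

Top → 157
Denominator → 473 + 37 + 157 + 127 + 51 + 96 = 941
REF1 = 157 / 941 = 0.1668
Denominator → 473 + 37 + 157 + 127 + 51 = 845
REF3 = 157 / 845 = 0.1858
Difference = 18.58 − 16.68 = 1.90 percentage points

1.9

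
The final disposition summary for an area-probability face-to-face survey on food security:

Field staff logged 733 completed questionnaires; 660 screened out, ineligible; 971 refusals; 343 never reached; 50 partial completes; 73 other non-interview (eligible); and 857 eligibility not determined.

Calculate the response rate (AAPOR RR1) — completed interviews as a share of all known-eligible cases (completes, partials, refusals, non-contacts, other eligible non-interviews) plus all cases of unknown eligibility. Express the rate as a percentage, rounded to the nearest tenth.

24.2%

Num → 733
Base → 733 + 50 + 971 + 343 + 73 + 857 = 3027
RR1 = 733 / 3027 = 0.2422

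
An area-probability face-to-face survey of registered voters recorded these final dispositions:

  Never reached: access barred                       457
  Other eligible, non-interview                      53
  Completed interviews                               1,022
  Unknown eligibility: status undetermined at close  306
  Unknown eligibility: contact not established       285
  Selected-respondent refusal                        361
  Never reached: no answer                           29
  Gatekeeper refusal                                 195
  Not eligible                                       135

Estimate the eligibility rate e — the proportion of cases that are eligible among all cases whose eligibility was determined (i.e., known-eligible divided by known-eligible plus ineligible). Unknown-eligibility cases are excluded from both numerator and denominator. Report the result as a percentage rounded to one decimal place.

94.0%

Refused = 195 + 361 = 556
No answer / not reached = 29 + 457 = 486
Unknown if eligible = 285 + 306 = 591
Eligible (known) → 1022 + 556 + 486 + 53 = 2117
e = 2117 / (2117 + 135) = 2117 / 2252 = 0.9401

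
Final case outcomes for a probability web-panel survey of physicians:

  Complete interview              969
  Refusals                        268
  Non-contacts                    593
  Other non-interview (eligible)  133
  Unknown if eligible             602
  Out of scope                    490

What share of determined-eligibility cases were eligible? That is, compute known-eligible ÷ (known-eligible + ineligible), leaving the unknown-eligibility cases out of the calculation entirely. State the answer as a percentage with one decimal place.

80.0%

Determined eligible = 969 + 268 + 593 + 133 = 1963
e = 1963 / (1963 + 490) = 1963 / 2453 = 0.8002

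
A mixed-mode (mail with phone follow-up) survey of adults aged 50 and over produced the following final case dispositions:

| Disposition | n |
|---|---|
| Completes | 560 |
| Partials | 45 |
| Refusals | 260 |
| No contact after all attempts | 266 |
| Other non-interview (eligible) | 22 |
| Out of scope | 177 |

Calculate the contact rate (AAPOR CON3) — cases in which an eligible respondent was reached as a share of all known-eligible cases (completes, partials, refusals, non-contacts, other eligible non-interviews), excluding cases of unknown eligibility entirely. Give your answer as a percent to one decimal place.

Num → 560 + 45 + 260 + 22 = 887
Denominator → 560 + 45 + 260 + 266 + 22 = 1153
CON3 = 887 / 1153 = 0.7693

76.9%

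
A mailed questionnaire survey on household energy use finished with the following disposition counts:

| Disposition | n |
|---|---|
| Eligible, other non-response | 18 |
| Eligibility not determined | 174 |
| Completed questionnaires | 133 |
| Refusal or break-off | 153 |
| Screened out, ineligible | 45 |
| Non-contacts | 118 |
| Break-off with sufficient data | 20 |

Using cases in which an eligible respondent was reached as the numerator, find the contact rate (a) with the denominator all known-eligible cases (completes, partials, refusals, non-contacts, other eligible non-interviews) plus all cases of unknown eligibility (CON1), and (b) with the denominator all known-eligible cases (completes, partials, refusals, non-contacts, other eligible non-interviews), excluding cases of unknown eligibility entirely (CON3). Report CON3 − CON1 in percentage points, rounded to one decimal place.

20.7

Num: 133 + 20 + 153 + 18 = 324
Denom: 133 + 20 + 153 + 118 + 18 + 174 = 616
CON1 = 324 / 616 = 0.5260
Denom: 133 + 20 + 153 + 118 + 18 = 442
CON3 = 324 / 442 = 0.7330
Difference = 73.30 − 52.60 = 20.70 percentage points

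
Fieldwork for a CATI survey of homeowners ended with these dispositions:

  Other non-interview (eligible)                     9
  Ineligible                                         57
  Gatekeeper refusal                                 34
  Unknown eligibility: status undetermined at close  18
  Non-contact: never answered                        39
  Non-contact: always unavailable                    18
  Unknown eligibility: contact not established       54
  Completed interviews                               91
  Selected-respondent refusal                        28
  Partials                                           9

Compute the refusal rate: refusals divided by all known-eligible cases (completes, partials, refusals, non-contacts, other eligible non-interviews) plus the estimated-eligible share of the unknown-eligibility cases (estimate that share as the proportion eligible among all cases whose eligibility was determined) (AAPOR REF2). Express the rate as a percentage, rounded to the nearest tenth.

21.7%

Refused = 34 + 28 = 62
Non-contacts = 39 + 18 = 57
Unknown if eligible = 54 + 18 = 72
Numerator: 62
Determined eligible: 91 + 9 + 62 + 57 + 9 = 228
e = 228 / (228 + 57) = 228 / 285 = 0.8000
e × U: 0.8000 × 72 = 57.60
Denominator: 228 + 57.60 = 285.60
REF2 = 62 / 285.60 = 0.2171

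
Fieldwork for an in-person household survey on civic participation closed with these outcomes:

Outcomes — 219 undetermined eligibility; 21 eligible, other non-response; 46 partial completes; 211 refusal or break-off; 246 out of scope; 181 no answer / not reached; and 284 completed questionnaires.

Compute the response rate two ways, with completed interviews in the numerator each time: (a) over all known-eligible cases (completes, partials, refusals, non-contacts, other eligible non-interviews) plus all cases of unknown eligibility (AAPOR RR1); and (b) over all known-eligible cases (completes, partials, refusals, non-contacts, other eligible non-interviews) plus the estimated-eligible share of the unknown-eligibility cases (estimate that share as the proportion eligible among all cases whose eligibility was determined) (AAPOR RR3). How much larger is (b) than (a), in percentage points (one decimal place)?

1.8

Top: 284
Base: 284 + 46 + 211 + 181 + 21 + 219 = 962
RR1 = 284 / 962 = 0.2952
Known eligible: 284 + 46 + 211 + 181 + 21 = 743
e = 743 / (743 + 246) = 743 / 989 = 0.7513
e × U: 0.7513 × 219 = 164.53
Base: 743 + 164.53 = 907.53
RR3 = 284 / 907.53 = 0.3129
Difference = 31.29 − 29.52 = 1.77 percentage points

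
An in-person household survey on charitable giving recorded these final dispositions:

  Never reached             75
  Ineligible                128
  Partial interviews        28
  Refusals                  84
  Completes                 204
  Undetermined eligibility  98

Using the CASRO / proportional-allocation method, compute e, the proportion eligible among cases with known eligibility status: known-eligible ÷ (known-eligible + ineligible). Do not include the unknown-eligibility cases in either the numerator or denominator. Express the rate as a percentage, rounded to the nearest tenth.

75.3%

Eligible (known) = 204 + 28 + 84 + 75 = 391
e = 391 / (391 + 128) = 391 / 519 = 0.7534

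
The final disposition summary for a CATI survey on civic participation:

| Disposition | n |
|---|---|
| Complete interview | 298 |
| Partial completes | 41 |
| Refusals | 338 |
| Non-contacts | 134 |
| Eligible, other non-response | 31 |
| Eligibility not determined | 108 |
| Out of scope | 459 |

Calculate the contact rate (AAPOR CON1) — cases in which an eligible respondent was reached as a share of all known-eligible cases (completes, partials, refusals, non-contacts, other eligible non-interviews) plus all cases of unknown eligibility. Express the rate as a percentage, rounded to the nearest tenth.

74.5%

Top = 298 + 41 + 338 + 31 = 708
Denom = 298 + 41 + 338 + 134 + 31 + 108 = 950
CON1 = 708 / 950 = 0.7453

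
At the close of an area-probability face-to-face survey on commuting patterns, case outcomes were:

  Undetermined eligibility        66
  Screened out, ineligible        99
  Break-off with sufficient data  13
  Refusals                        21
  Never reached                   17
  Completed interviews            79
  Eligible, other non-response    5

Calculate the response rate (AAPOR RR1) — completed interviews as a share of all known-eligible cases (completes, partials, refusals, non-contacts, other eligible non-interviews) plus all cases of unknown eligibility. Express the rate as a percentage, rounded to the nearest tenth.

Top: 79
Denom: 79 + 13 + 21 + 17 + 5 + 66 = 201
RR1 = 79 / 201 = 0.3930

39.3%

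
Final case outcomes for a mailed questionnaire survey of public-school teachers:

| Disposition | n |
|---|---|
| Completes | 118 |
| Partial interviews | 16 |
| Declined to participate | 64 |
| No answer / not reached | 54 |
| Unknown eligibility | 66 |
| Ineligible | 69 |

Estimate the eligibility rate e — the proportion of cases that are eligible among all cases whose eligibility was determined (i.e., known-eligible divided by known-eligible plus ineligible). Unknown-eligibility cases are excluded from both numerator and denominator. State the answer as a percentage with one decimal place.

78.5%

Determined eligible → 118 + 16 + 64 + 54 = 252
e = 252 / (252 + 69) = 252 / 321 = 0.7850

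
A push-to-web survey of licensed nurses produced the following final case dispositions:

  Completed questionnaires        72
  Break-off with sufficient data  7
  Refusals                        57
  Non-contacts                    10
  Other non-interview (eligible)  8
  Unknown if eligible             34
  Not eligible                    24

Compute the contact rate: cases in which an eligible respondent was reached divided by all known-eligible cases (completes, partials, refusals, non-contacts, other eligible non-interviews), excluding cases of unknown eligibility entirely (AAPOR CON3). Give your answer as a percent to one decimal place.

93.5%

Numerator: 72 + 7 + 57 + 8 = 144
Denom: 72 + 7 + 57 + 10 + 8 = 154
CON3 = 144 / 154 = 0.9351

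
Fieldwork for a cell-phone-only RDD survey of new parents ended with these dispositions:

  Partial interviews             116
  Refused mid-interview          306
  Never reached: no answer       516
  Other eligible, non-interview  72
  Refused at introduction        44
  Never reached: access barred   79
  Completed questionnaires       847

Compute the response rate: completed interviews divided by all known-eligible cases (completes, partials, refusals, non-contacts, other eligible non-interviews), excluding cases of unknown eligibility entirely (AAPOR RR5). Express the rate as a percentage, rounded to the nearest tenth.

Declined to participate = 44 + 306 = 350
Non-contacts = 516 + 79 = 595
Top: 847
Denom: 847 + 116 + 350 + 595 + 72 = 1980
RR5 = 847 / 1980 = 0.4278

42.8%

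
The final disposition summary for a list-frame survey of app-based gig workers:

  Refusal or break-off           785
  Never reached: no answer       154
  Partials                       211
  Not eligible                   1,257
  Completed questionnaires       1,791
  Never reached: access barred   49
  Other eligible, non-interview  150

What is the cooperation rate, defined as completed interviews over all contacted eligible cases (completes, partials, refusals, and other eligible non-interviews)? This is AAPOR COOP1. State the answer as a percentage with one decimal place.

No contact after all attempts = 154 + 49 = 203
Numerator: 1791
Denom: 1791 + 211 + 785 + 150 = 2937
COOP1 = 1791 / 2937 = 0.6098

61.0%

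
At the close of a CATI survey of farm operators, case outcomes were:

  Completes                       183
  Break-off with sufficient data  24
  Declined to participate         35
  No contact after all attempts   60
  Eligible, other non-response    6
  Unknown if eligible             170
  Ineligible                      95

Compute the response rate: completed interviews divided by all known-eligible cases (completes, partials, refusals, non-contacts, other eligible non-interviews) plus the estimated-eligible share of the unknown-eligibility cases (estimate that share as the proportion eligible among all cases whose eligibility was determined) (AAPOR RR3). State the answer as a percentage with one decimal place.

Numerator = 183
Determined eligible = 183 + 24 + 35 + 60 + 6 = 308
e = 308 / (308 + 95) = 308 / 403 = 0.7643
Eligible share of unknowns = 0.7643 × 170 = 129.93
Base = 308 + 129.93 = 437.93
RR3 = 183 / 437.93 = 0.4179

41.8%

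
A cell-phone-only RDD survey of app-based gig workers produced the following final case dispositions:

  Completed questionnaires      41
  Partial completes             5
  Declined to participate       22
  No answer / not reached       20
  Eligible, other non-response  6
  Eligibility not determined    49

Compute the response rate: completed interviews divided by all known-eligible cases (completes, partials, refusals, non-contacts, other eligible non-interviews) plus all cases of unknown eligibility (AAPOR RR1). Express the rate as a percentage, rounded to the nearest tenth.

Num: 41
Denominator: 41 + 5 + 22 + 20 + 6 + 49 = 143
RR1 = 41 / 143 = 0.2867

28.7%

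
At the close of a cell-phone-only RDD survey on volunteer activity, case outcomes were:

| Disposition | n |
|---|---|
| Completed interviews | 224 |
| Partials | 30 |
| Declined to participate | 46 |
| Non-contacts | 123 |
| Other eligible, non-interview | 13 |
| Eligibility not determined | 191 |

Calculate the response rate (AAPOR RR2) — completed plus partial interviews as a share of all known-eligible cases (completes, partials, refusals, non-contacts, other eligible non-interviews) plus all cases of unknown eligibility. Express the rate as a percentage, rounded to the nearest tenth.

40.5%

Numerator = 224 + 30 = 254
Denom = 224 + 30 + 46 + 123 + 13 + 191 = 627
RR2 = 254 / 627 = 0.4051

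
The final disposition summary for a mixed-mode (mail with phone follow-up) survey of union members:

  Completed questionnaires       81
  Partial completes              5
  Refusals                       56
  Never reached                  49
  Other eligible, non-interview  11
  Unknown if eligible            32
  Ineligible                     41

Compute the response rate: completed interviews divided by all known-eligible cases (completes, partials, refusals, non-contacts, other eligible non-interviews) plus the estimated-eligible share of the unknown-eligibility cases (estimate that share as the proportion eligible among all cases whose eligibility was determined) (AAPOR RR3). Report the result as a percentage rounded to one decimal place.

35.4%

Num = 81
Determined eligible = 81 + 5 + 56 + 49 + 11 = 202
e = 202 / (202 + 41) = 202 / 243 = 0.8313
e × U = 0.8313 × 32 = 26.60
Denominator = 202 + 26.60 = 228.60
RR3 = 81 / 228.60 = 0.3543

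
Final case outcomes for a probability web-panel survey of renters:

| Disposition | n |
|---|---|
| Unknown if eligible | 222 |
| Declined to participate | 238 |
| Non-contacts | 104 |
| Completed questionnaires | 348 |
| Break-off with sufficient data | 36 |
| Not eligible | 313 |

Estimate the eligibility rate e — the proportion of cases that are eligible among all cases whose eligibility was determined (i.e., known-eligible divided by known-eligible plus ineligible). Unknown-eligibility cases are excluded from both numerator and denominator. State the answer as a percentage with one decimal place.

69.9%

Determined eligible → 348 + 36 + 238 + 104 = 726
e = 726 / (726 + 313) = 726 / 1039 = 0.6987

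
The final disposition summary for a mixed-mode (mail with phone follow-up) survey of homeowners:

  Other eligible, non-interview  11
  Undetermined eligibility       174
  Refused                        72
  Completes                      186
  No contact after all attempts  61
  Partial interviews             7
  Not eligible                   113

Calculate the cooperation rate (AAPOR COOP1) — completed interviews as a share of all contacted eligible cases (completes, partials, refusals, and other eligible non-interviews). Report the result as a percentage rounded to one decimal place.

Top = 186
Denominator = 186 + 7 + 72 + 11 = 276
COOP1 = 186 / 276 = 0.6739

67.4%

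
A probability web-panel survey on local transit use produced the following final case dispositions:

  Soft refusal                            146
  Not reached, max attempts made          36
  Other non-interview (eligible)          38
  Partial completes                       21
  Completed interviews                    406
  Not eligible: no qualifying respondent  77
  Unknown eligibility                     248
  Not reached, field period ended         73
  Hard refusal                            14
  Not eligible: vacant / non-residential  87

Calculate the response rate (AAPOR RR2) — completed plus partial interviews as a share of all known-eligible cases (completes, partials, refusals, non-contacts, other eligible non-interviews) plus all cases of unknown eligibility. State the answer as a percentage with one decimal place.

43.5%

Refused = 14 + 146 = 160
No contact after all attempts = 73 + 36 = 109
Out of scope = 77 + 87 = 164
Numerator = 406 + 21 = 427
Denominator = 406 + 21 + 160 + 109 + 38 + 248 = 982
RR2 = 427 / 982 = 0.4348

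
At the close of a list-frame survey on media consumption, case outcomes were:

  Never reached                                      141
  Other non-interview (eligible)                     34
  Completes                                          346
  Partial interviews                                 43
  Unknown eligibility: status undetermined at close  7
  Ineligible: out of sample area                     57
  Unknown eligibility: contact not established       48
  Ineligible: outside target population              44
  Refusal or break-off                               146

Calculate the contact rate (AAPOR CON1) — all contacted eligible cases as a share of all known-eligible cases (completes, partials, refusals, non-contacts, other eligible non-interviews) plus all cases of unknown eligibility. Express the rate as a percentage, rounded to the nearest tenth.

Eligibility not determined = 48 + 7 = 55
Ineligible = 44 + 57 = 101
Numerator = 346 + 43 + 146 + 34 = 569
Base = 346 + 43 + 146 + 141 + 34 + 55 = 765
CON1 = 569 / 765 = 0.7438

74.4%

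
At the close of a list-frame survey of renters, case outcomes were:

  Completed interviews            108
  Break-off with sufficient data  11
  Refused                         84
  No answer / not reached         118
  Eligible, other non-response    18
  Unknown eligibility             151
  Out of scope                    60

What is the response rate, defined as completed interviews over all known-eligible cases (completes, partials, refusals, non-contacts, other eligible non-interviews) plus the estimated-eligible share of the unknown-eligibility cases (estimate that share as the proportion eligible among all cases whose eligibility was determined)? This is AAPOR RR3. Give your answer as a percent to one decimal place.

23.1%

Top = 108
Known eligible = 108 + 11 + 84 + 118 + 18 = 339
e = 339 / (339 + 60) = 339 / 399 = 0.8496
e × U = 0.8496 × 151 = 128.29
Denom = 339 + 128.29 = 467.29
RR3 = 108 / 467.29 = 0.2311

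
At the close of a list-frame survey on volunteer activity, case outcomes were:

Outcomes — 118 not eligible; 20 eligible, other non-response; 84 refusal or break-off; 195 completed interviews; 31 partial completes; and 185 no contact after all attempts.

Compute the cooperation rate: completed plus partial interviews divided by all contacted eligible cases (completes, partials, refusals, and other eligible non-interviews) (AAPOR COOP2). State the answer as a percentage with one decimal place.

68.5%

Num: 195 + 31 = 226
Denom: 195 + 31 + 84 + 20 = 330
COOP2 = 226 / 330 = 0.6848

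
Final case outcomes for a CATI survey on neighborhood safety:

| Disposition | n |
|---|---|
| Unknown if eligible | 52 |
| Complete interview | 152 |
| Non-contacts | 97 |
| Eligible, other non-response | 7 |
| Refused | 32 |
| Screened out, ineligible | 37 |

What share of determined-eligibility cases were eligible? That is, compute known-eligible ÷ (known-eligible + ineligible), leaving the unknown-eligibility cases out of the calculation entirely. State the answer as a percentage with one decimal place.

Known eligible = 152 + 32 + 97 + 7 = 288
e = 288 / (288 + 37) = 288 / 325 = 0.8862

88.6%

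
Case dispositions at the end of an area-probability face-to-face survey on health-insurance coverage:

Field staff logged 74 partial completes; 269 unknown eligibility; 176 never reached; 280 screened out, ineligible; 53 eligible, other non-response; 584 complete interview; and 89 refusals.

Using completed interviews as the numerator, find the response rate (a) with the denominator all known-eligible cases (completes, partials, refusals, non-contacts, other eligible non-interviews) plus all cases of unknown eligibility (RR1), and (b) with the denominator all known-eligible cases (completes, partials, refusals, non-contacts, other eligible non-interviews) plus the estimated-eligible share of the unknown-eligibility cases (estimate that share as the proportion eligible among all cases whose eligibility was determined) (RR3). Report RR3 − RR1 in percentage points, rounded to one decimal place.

2.4

Numerator → 584
Denom → 584 + 74 + 89 + 176 + 53 + 269 = 1245
RR1 = 584 / 1245 = 0.4691
Eligible (known) → 584 + 74 + 89 + 176 + 53 = 976
e = 976 / (976 + 280) = 976 / 1256 = 0.7771
Eligible share of unknowns → 0.7771 × 269 = 209.04
Denom → 976 + 209.04 = 1185.04
RR3 = 584 / 1185.04 = 0.4928
Difference = 49.28 − 46.91 = 2.37 percentage points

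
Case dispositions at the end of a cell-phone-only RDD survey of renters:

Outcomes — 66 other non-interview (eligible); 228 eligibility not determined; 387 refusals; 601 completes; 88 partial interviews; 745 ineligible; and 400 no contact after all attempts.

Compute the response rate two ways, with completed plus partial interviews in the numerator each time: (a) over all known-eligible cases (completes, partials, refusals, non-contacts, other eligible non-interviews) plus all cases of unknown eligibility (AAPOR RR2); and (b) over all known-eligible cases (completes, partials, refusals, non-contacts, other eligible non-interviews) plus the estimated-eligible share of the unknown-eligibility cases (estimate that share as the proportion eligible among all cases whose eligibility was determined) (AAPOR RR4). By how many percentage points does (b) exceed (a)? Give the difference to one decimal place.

Top → 601 + 88 = 689
Denom → 601 + 88 + 387 + 400 + 66 + 228 = 1770
RR2 = 689 / 1770 = 0.3893
Known eligible → 601 + 88 + 387 + 400 + 66 = 1542
e = 1542 / (1542 + 745) = 1542 / 2287 = 0.6742
Eligible share of unknowns → 0.6742 × 228 = 153.72
Denom → 1542 + 153.72 = 1695.72
RR4 = 689 / 1695.72 = 0.4063
Difference = 40.63 − 38.93 = 1.70 percentage points

1.7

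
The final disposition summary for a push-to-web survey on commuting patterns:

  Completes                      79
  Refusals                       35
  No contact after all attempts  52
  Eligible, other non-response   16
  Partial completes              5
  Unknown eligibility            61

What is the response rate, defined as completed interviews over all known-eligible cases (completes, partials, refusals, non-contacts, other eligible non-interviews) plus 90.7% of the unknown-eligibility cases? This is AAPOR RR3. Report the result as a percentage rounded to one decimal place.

Top = 79
Eligible (known) = 79 + 5 + 35 + 52 + 16 = 187
e × U = 0.9070 × 61 = 55.33
Denom = 187 + 55.33 = 242.33
RR3 = 79 / 242.33 = 0.3260

32.6%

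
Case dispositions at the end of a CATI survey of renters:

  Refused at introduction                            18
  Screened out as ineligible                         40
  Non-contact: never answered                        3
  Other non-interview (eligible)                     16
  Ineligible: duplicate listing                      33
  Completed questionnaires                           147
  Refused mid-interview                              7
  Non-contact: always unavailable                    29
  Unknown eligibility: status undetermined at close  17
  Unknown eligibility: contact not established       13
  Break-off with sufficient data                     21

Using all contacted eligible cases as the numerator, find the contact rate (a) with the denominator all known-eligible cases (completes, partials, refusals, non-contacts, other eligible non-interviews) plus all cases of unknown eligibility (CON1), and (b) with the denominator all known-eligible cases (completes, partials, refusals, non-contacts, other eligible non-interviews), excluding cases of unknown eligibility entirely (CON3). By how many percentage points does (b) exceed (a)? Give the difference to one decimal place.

Refusal or break-off = 18 + 7 = 25
No contact after all attempts = 3 + 29 = 32
Undetermined eligibility = 13 + 17 = 30
Not eligible = 40 + 33 = 73
Numerator = 147 + 21 + 25 + 16 = 209
Base = 147 + 21 + 25 + 32 + 16 + 30 = 271
CON1 = 209 / 271 = 0.7712
Base = 147 + 21 + 25 + 32 + 16 = 241
CON3 = 209 / 241 = 0.8672
Difference = 86.72 − 77.12 = 9.60 percentage points

9.6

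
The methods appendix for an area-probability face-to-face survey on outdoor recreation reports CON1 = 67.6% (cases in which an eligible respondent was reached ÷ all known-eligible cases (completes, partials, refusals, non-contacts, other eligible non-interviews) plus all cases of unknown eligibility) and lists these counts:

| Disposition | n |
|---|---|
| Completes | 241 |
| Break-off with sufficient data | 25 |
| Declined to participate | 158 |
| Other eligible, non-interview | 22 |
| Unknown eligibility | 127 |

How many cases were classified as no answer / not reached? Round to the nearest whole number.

87

Numerator = 241 + 25 + 158 + 22 = 446
CON1 = 446 / D = 0.676
D = 446 / 0.676 = 659.8
Other denominator terms total 573
no answer / not reached = 659.8 − 573 ≈ 87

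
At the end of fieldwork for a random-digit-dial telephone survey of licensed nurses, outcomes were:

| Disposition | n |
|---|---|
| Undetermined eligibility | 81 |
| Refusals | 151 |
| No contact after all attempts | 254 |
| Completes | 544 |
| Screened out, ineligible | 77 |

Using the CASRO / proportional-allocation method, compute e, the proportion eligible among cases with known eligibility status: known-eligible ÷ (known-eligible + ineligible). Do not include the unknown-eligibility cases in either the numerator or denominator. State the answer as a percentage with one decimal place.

Determined eligible: 544 + 151 + 254 = 949
e = 949 / (949 + 77) = 949 / 1026 = 0.9250

92.5%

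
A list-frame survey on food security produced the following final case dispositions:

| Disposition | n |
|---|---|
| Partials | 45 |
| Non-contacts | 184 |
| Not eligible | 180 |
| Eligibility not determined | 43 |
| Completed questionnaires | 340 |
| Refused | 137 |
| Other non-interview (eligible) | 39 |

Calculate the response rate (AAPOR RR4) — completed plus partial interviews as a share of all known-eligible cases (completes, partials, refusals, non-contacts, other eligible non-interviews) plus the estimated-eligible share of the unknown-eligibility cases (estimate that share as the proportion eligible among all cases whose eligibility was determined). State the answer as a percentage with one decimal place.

Top: 340 + 45 = 385
Determined eligible: 340 + 45 + 137 + 184 + 39 = 745
e = 745 / (745 + 180) = 745 / 925 = 0.8054
e × U: 0.8054 × 43 = 34.63
Denom: 745 + 34.63 = 779.63
RR4 = 385 / 779.63 = 0.4938

49.4%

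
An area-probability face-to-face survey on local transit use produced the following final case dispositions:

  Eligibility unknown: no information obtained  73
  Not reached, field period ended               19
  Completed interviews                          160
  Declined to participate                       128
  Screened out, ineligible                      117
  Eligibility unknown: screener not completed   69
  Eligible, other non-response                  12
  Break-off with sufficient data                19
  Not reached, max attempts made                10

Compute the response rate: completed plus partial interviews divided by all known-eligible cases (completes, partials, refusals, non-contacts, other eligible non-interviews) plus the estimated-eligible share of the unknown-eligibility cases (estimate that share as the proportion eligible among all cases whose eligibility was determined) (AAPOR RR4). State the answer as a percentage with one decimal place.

39.4%

No contact after all attempts = 19 + 10 = 29
Unknown if eligible = 69 + 73 = 142
Numerator → 160 + 19 = 179
Known eligible → 160 + 19 + 128 + 29 + 12 = 348
e = 348 / (348 + 117) = 348 / 465 = 0.7484
Eligible share of unknowns → 0.7484 × 142 = 106.27
Base → 348 + 106.27 = 454.27
RR4 = 179 / 454.27 = 0.3940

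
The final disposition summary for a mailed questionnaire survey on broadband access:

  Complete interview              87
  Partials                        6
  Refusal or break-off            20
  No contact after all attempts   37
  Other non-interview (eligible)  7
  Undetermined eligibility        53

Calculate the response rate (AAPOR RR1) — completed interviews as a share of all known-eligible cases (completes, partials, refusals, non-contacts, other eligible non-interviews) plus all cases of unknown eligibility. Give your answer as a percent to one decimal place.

41.4%

Top → 87
Denominator → 87 + 6 + 20 + 37 + 7 + 53 = 210
RR1 = 87 / 210 = 0.4143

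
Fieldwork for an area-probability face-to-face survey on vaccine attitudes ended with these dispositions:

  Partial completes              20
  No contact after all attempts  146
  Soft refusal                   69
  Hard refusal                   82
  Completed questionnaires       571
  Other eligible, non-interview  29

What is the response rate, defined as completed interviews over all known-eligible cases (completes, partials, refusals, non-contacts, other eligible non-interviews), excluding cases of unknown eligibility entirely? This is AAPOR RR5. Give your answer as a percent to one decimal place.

Declined to participate = 82 + 69 = 151
Numerator = 571
Denominator = 571 + 20 + 151 + 146 + 29 = 917
RR5 = 571 / 917 = 0.6227

62.3%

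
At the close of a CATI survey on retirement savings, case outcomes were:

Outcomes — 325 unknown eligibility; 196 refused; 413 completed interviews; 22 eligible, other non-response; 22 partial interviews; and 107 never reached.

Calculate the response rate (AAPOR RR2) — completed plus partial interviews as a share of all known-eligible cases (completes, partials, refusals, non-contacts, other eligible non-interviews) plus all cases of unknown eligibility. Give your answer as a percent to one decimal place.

40.1%

Numerator = 413 + 22 = 435
Denominator = 413 + 22 + 196 + 107 + 22 + 325 = 1085
RR2 = 435 / 1085 = 0.4009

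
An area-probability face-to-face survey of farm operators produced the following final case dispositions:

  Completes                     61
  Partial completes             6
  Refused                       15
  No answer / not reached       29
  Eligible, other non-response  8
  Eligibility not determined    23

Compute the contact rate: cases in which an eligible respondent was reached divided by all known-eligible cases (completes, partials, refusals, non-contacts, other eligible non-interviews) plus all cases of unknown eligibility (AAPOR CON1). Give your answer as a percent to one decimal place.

Numerator: 61 + 6 + 15 + 8 = 90
Denom: 61 + 6 + 15 + 29 + 8 + 23 = 142
CON1 = 90 / 142 = 0.6338

63.4%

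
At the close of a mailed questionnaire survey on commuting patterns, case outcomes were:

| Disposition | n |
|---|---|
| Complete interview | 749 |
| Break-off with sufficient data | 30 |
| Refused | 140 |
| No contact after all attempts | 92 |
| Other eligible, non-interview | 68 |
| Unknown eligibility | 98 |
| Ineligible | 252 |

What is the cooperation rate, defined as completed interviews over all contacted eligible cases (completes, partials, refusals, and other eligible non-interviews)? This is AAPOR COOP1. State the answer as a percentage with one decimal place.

Top → 749
Denom → 749 + 30 + 140 + 68 = 987
COOP1 = 749 / 987 = 0.7589

75.9%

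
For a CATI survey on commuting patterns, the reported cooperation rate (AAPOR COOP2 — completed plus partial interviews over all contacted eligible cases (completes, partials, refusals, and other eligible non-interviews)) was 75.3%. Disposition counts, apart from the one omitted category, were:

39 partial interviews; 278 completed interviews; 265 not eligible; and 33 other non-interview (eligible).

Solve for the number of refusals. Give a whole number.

Top → 278 + 39 = 317
COOP2 = 317 / D = 0.753
D = 317 / 0.753 = 421.0
Rest of base = 350
refusals = 421.0 − 350 ≈ 71

71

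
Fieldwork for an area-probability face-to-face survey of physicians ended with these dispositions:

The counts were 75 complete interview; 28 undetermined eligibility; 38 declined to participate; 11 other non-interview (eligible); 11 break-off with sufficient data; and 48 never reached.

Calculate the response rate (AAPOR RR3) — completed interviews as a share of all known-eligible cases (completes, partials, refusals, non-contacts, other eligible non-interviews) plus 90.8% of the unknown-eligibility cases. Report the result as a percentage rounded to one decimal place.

36.0%

Top: 75
Determined eligible: 75 + 11 + 38 + 48 + 11 = 183
Estimated eligible among unknowns: 0.9080 × 28 = 25.42
Denom: 183 + 25.42 = 208.42
RR3 = 75 / 208.42 = 0.3599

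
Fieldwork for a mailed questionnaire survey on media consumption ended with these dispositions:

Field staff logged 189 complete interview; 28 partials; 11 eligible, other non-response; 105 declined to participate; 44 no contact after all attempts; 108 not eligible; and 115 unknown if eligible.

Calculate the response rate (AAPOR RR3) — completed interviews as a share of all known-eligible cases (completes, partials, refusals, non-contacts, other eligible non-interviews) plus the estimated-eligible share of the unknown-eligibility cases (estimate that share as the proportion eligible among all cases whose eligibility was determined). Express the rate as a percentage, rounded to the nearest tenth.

Numerator → 189
Eligible (known) → 189 + 28 + 105 + 44 + 11 = 377
e = 377 / (377 + 108) = 377 / 485 = 0.7773
Eligible share of unknowns → 0.7773 × 115 = 89.39
Denom → 377 + 89.39 = 466.39
RR3 = 189 / 466.39 = 0.4052

40.5%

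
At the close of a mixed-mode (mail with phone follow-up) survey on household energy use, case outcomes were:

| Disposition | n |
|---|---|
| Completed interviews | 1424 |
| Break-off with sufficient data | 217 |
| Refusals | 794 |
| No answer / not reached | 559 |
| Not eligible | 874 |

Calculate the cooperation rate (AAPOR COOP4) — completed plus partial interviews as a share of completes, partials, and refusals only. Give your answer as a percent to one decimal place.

Numerator → 1424 + 217 = 1641
Base → 1424 + 217 + 794 = 2435
COOP4 = 1641 / 2435 = 0.6739

67.4%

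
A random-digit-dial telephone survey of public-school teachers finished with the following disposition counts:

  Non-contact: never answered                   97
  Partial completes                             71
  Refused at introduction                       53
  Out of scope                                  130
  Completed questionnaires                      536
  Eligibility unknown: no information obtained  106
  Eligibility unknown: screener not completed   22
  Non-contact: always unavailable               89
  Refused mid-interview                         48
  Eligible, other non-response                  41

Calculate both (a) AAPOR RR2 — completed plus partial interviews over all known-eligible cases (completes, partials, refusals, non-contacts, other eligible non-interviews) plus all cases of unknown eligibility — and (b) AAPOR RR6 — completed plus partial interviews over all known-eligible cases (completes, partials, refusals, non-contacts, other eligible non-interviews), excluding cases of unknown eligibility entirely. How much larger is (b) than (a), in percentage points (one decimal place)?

Refused = 53 + 48 = 101
No contact after all attempts = 97 + 89 = 186
Unknown if eligible = 22 + 106 = 128
Num: 536 + 71 = 607
Denominator: 536 + 71 + 101 + 186 + 41 + 128 = 1063
RR2 = 607 / 1063 = 0.5710
Denominator: 536 + 71 + 101 + 186 + 41 = 935
RR6 = 607 / 935 = 0.6492
Difference = 64.92 − 57.10 = 7.82 percentage points

7.8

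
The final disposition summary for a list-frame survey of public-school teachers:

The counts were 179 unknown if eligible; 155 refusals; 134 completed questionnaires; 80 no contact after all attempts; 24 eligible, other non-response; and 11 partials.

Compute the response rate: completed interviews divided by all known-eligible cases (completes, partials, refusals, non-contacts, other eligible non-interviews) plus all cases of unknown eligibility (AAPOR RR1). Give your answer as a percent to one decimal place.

Num → 134
Base → 134 + 11 + 155 + 80 + 24 + 179 = 583
RR1 = 134 / 583 = 0.2298

23.0%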